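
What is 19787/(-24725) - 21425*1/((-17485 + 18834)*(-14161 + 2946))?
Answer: -59765696484/74813078075 ≈ -0.79887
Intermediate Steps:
19787/(-24725) - 21425*1/((-17485 + 18834)*(-14161 + 2946)) = 19787*(-1/24725) - 21425/((-11215*1349)) = -19787/24725 - 21425/(-15129035) = -19787/24725 - 21425*(-1/15129035) = -19787/24725 + 4285/3025807 = -59765696484/74813078075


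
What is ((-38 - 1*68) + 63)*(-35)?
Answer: 1505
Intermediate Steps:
((-38 - 1*68) + 63)*(-35) = ((-38 - 68) + 63)*(-35) = (-106 + 63)*(-35) = -43*(-35) = 1505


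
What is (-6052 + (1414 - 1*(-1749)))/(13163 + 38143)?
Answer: -963/17102 ≈ -0.056309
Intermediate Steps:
(-6052 + (1414 - 1*(-1749)))/(13163 + 38143) = (-6052 + (1414 + 1749))/51306 = (-6052 + 3163)*(1/51306) = -2889*1/51306 = -963/17102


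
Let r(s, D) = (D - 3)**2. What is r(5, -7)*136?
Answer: 13600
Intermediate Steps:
r(s, D) = (-3 + D)**2
r(5, -7)*136 = (-3 - 7)**2*136 = (-10)**2*136 = 100*136 = 13600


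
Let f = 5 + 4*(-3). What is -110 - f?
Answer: -103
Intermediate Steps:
f = -7 (f = 5 - 12 = -7)
-110 - f = -110 - 1*(-7) = -110 + 7 = -103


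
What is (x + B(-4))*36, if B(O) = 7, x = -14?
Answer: -252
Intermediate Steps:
(x + B(-4))*36 = (-14 + 7)*36 = -7*36 = -252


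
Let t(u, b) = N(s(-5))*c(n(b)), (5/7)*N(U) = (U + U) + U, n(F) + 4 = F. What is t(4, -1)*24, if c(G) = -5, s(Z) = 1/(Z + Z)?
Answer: 252/5 ≈ 50.400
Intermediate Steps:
s(Z) = 1/(2*Z)
n(F) = -4 + F
N(U) = 21*U/5 (N(U) = 7*((U + U) + U)/5 = 7*(2*U + U)/5 = 7*(3*U)/5 = 21*U/5)
t(u, b) = 21/10 (t(u, b) = (21*((½)/(-5))/5)*(-5) = (21*((½)*(-⅕))/5)*(-5) = ((21/5)*(-⅒))*(-5) = -21/50*(-5) = 21/10)
t(4, -1)*24 = (21/10)*24 = 252/5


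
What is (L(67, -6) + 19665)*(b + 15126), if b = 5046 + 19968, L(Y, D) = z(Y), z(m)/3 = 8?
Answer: 790316460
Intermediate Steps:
z(m) = 24 (z(m) = 3*8 = 24)
L(Y, D) = 24
b = 25014
(L(67, -6) + 19665)*(b + 15126) = (24 + 19665)*(25014 + 15126) = 19689*40140 = 790316460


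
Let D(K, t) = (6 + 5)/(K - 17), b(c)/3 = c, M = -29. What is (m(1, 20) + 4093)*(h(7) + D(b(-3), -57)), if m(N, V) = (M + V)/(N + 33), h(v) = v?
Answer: 23795163/884 ≈ 26918.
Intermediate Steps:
b(c) = 3*c
D(K, t) = 11/(-17 + K)
m(N, V) = (-29 + V)/(33 + N) (m(N, V) = (-29 + V)/(N + 33) = (-29 + V)/(33 + N))
(m(1, 20) + 4093)*(h(7) + D(b(-3), -57)) = ((-29 + 20)/(33 + 1) + 4093)*(7 + 11/(-17 + 3*(-3))) = (-9/34 + 4093)*(7 + 11/(-17 - 9)) = ((1/34)*(-9) + 4093)*(7 + 11/(-26)) = (-9/34 + 4093)*(7 + 11*(-1/26)) = 139153*(7 - 11/26)/34 = (139153/34)*(171/26) = 23795163/884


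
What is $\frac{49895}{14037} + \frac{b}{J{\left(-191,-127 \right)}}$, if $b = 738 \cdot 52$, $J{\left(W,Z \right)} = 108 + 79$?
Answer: $\frac{548014277}{2624919} \approx 208.77$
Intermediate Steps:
$J{\left(W,Z \right)} = 187$
$b = 38376$
$\frac{49895}{14037} + \frac{b}{J{\left(-191,-127 \right)}} = \frac{49895}{14037} + \frac{38376}{187} = \frac{548014277}{2624919}$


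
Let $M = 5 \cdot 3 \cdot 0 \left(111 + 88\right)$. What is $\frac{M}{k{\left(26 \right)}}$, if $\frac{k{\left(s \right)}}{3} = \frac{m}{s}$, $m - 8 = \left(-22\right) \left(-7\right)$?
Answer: $0$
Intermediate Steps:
$m = 162$ ($m = 8 - -154 = 8 + 154 = 162$)
$k{\left(s \right)} = \frac{486}{s}$ ($k{\left(s \right)} = 3 \frac{162}{s} = \frac{486}{s}$)
$M = 0$ ($M = 15 \cdot 0 \cdot 199 = 0 \cdot 199 = 0$)
$\frac{M}{k{\left(26 \right)}} = \frac{0}{486 \cdot \frac{1}{26}} = \frac{0}{\frac{243}{13}} = 0 \cdot \frac{13}{243} = 0$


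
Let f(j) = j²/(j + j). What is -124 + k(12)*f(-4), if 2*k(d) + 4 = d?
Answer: -132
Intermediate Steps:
f(j) = j/2 (f(j) = j²/((2*j)) = (1/(2*j))*j² = j/2)
k(d) = -2 + d/2
-124 + k(12)*f(-4) = -124 + (-2 + (½)*12)*((½)*(-4)) = -124 + (-2 + 6)*(-2) = -124 + 4*(-2) = -124 - 8 = -132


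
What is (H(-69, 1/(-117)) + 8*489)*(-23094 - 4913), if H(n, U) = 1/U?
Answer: -106286565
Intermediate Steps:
(H(-69, 1/(-117)) + 8*489)*(-23094 - 4913) = (1/(1/(-117)) + 8*489)*(-23094 - 4913) = (1/(-1/117) + 3912)*(-28007) = (-117 + 3912)*(-28007) = 3795*(-28007) = -106286565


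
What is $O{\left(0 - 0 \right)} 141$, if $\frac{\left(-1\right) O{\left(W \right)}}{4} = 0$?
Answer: $0$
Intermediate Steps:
$O{\left(W \right)} = 0$ ($O{\left(W \right)} = \left(-4\right) 0 = 0$)
$O{\left(0 - 0 \right)} 141 = 0 \cdot 141 = 0$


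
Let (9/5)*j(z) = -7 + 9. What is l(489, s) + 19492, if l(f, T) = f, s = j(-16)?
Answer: 19981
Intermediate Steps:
j(z) = 10/9 (j(z) = 5*(-7 + 9)/9 = (5/9)*2 = 10/9)
s = 10/9 ≈ 1.1111
l(489, s) + 19492 = 489 + 19492 = 19981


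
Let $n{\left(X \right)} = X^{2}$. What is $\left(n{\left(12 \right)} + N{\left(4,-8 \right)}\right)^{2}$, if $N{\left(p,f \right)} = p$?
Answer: $21904$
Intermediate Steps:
$\left(n{\left(12 \right)} + N{\left(4,-8 \right)}\right)^{2} = \left(12^{2} + 4\right)^{2} = \left(144 + 4\right)^{2} = 148^{2} = 21904$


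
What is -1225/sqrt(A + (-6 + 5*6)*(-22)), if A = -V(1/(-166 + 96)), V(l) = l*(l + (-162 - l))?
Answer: 1225*I*sqrt(649635)/18561 ≈ 53.195*I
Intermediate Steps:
V(l) = -162*l (V(l) = l*(-162) = -162*l)
A = -81/35 (A = -(-162)/(-166 + 96) = -(-162)/(-70) = -(-162)*(-1)/70 = -1*81/35 = -81/35 ≈ -2.3143)
-1225/sqrt(A + (-6 + 5*6)*(-22)) = -1225/sqrt(-81/35 + (-6 + 5*6)*(-22)) = -1225/sqrt(-81/35 + (-6 + 30)*(-22)) = -1225/sqrt(-81/35 + 24*(-22)) = -1225/sqrt(-81/35 - 528) = -1225*(-I*sqrt(649635)/18561) = -(-1225)*I*sqrt(649635)/18561 = 1225*I*sqrt(649635)/18561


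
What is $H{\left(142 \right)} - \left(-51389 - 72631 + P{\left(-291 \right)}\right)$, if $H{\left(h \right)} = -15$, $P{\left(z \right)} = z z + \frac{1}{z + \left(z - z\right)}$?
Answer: $\frac{11443285}{291} \approx 39324.0$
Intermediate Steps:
$P{\left(z \right)} = \frac{1}{z} + z^{2}$ ($P{\left(z \right)} = z^{2} + \frac{1}{z + 0} = z^{2} + \frac{1}{z} = \frac{1}{z} + z^{2}$)
$H{\left(142 \right)} - \left(-51389 - 72631 + P{\left(-291 \right)}\right) = -15 - \left(-51389 - 72631 + \frac{1 + \left(-291\right)^{3}}{-291}\right) = -15 + \left(51389 - \left(- \frac{1 - 24642171}{291} - 72631\right)\right) = -15 + \left(51389 - \left(\left(- \frac{1}{291}\right) \left(-24642170\right) - 72631\right)\right) = -15 + \left(51389 - \left(\frac{24642170}{291} - 72631\right)\right) = -15 + \left(51389 - \frac{3506549}{291}\right) = -15 + \frac{11447650}{291} = \frac{11443285}{291}$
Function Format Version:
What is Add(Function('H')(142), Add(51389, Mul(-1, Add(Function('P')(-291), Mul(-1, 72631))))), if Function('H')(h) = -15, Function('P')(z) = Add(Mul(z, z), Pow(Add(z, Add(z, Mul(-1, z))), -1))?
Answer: Rational(11443285, 291) ≈ 39324.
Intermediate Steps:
Function('P')(z) = Add(Pow(z, -1), Pow(z, 2)) (Function('P')(z) = Add(Pow(z, 2), Pow(Add(z, 0), -1)) = Add(Pow(z, 2), Pow(z, -1)) = Add(Pow(z, -1), Pow(z, 2)))
Add(Function('H')(142), Add(51389, Mul(-1, Add(Function('P')(-291), Mul(-1, 72631))))) = Add(-15, Add(51389, Mul(-1, Add(Mul(Pow(-291, -1), Add(1, Pow(-291, 3))), Mul(-1, 72631))))) = Add(-15, Add(51389, Mul(-1, Add(Mul(Rational(-1, 291), Add(1, -24642171)), -72631)))) = Add(-15, Add(51389, Mul(-1, Add(Mul(Rational(-1, 291), -24642170), -72631)))) = Add(-15, Add(51389, Mul(-1, Add(Rational(24642170, 291), -72631)))) = Add(-15, Add(51389, Mul(-1, Rational(3506549, 291)))) = Add(-15, Add(51389, Rational(-3506549, 291))) = Add(-15, Rational(11447650, 291)) = Rational(11443285, 291)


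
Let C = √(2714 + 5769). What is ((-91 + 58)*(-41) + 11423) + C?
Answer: 12776 + √8483 ≈ 12868.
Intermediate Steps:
C = √8483 ≈ 92.103
((-91 + 58)*(-41) + 11423) + C = ((-91 + 58)*(-41) + 11423) + √8483 = (-33*(-41) + 11423) + √8483 = (1353 + 11423) + √8483 = 12776 + √8483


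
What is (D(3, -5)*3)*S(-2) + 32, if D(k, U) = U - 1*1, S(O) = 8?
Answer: -112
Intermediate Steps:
D(k, U) = -1 + U (D(k, U) = U - 1 = -1 + U)
(D(3, -5)*3)*S(-2) + 32 = ((-1 - 5)*3)*8 + 32 = -6*3*8 + 32 = -18*8 + 32 = -144 + 32 = -112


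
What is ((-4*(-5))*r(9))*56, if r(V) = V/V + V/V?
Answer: 2240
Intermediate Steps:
r(V) = 2 (r(V) = 1 + 1 = 2)
((-4*(-5))*r(9))*56 = (-4*(-5)*2)*56 = (20*2)*56 = 40*56 = 2240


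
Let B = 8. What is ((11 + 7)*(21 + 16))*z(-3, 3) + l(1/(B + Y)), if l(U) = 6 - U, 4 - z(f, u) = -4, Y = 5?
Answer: 69341/13 ≈ 5333.9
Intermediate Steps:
z(f, u) = 8 (z(f, u) = 4 - 1*(-4) = 4 + 4 = 8)
((11 + 7)*(21 + 16))*z(-3, 3) + l(1/(B + Y)) = ((11 + 7)*(21 + 16))*8 + (6 - 1/(8 + 5)) = (18*37)*8 + (6 - 1/13) = 666*8 + (6 - 1*1/13) = 5328 + (6 - 1/13) = 5328 + 77/13 = 69341/13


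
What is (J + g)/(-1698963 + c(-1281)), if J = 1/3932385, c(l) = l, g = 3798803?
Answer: -3734588983789/1671503500485 ≈ -2.2343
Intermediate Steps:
J = 1/3932385 ≈ 2.5430e-7
(J + g)/(-1698963 + c(-1281)) = (1/3932385 + 3798803)/(-1698963 - 1281) = (14938355935156/3932385)/(-1700244) = (14938355935156/3932385)*(-1/1700244) = -3734588983789/1671503500485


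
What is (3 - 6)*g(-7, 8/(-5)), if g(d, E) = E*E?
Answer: -192/25 ≈ -7.6800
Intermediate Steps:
g(d, E) = E²
(3 - 6)*g(-7, 8/(-5)) = (3 - 6)*(8/(-5))² = -3*(8*(-⅕))² = -3*(-8/5)² = -3*64/25 = -192/25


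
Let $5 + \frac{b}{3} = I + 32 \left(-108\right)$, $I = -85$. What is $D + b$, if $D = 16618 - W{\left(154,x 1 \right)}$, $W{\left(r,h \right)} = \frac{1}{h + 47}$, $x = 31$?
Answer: $\frac{466439}{78} \approx 5980.0$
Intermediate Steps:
$W{\left(r,h \right)} = \frac{1}{47 + h}$
$b = -10638$ ($b = -15 + 3 \left(-85 + 32 \left(-108\right)\right) = -15 + 3 \left(-85 - 3456\right) = -15 + 3 \left(-3541\right) = -15 - 10623 = -10638$)
$D = \frac{1296203}{78}$ ($D = 16618 - \frac{1}{47 + 31 \cdot 1} = 16618 - \frac{1}{47 + 31} = 16618 - \frac{1}{78} = \frac{1296203}{78} \approx 16618.0$)
$D + b = \frac{1296203}{78} - 10638 = \frac{466439}{78}$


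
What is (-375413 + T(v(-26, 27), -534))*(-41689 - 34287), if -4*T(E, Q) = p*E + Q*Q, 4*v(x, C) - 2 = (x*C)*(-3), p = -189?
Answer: 32046771770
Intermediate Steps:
v(x, C) = ½ - 3*C*x/4 (v(x, C) = ½ + ((x*C)*(-3))/4 = ½ + ((C*x)*(-3))/4 = ½ + (-3*C*x)/4 = ½ - 3*C*x/4)
T(E, Q) = -Q²/4 + 189*E/4 (T(E, Q) = -(-189*E + Q*Q)/4 = -(-189*E + Q²)/4 = -(Q² - 189*E)/4 = -Q²/4 + 189*E/4)
(-375413 + T(v(-26, 27), -534))*(-41689 - 34287) = (-375413 + (-¼*(-534)² + 189*(½ - ¾*27*(-26))/4))*(-41689 - 34287) = (-375413 + (-¼*285156 + 189*(½ + 1053/2)/4))*(-75976) = (-375413 + (-71289 + (189/4)*527))*(-75976) = (-375413 + (-71289 + 99603/4))*(-75976) = (-375413 - 185553/4)*(-75976) = -1687205/4*(-75976) = 32046771770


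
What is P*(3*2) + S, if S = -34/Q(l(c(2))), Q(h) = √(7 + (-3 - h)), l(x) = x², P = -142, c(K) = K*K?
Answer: -852 + 17*I*√3/3 ≈ -852.0 + 9.815*I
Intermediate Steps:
c(K) = K²
Q(h) = √(4 - h)
S = 17*I*√3/3 (S = -34/√(4 - (2²)²) = -34/√(4 - 1*4²) = -34/√(4 - 1*16) = -34/√(4 - 16) = -34*(-I*√3/6) = -(-17)*I*√3/3 = 17*I*√3/3 ≈ 9.815*I)
P*(3*2) + S = -426*2 + 17*I*√3/3 = -142*6 + 17*I*√3/3 = -852 + 17*I*√3/3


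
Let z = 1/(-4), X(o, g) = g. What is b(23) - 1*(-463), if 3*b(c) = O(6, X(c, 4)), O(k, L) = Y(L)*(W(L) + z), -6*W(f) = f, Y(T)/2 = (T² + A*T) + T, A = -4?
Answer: 4145/9 ≈ 460.56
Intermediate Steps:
z = -¼ ≈ -0.25000
Y(T) = -6*T + 2*T² (Y(T) = 2*((T² - 4*T) + T) = 2*(T² - 3*T) = -6*T + 2*T²)
W(f) = -f/6
O(k, L) = 2*L*(-3 + L)*(-¼ - L/6) (O(k, L) = (2*L*(-3 + L))*(-L/6 - ¼) = (2*L*(-3 + L))*(-¼ - L/6) = 2*L*(-3 + L)*(-¼ - L/6))
b(c) = -22/9 (b(c) = (-⅙*4*(-3 + 4)*(3 + 2*4))/3 = (-⅙*4*1*(3 + 8))/3 = (-⅙*4*1*11)/3 = (⅓)*(-22/3) = -22/9)
b(23) - 1*(-463) = -22/9 - 1*(-463) = -22/9 + 463 = 4145/9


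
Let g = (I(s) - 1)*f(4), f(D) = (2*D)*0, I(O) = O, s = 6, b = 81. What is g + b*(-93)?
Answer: -7533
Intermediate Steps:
f(D) = 0
g = 0 (g = (6 - 1)*0 = 5*0 = 0)
g + b*(-93) = 0 + 81*(-93) = 0 - 7533 = -7533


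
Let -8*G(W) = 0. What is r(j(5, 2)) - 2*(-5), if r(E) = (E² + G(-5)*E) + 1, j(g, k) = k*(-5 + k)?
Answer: 47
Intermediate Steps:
G(W) = 0 (G(W) = -⅛*0 = 0)
r(E) = 1 + E² (r(E) = (E² + 0*E) + 1 = (E² + 0) + 1 = E² + 1 = 1 + E²)
r(j(5, 2)) - 2*(-5) = (1 + (2*(-5 + 2))²) - 2*(-5) = (1 + (2*(-3))²) + 10 = (1 + (-6)²) + 10 = (1 + 36) + 10 = 37 + 10 = 47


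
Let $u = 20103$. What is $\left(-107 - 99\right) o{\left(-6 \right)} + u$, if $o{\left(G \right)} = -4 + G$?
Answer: $22163$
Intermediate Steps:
$\left(-107 - 99\right) o{\left(-6 \right)} + u = \left(-107 - 99\right) \left(-4 - 6\right) + 20103 = \left(-206\right) \left(-10\right) + 20103 = 2060 + 20103 = 22163$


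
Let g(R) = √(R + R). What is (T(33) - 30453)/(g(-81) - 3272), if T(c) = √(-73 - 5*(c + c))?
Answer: 49821108/5353073 + 9*√806/10706146 - 1636*I*√403/5353073 + 274077*I*√2/10706146 ≈ 9.307 + 0.030069*I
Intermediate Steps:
T(c) = √(-73 - 10*c)
g(R) = √2*√R (g(R) = √(2*R) = √2*√R)
(T(33) - 30453)/(g(-81) - 3272) = (√(-73 - 10*33) - 30453)/(√2*√(-81) - 3272) = (√(-73 - 330) - 30453)/(√2*(9*I) - 3272) = (√(-403) - 30453)/(9*I*√2 - 3272) = (I*√403 - 30453)/(-3272 + 9*I*√2) = (-30453 + I*√403)/(-3272 + 9*I*√2)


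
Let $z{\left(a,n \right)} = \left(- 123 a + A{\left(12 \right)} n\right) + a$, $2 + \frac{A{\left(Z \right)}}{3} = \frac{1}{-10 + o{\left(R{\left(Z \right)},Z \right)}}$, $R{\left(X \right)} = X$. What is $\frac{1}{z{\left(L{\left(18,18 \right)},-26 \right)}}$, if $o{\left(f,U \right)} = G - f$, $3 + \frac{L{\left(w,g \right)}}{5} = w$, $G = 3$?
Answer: $- \frac{19}{170808} \approx -0.00011124$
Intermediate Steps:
$L{\left(w,g \right)} = -15 + 5 w$
$o{\left(f,U \right)} = 3 - f$
$A{\left(Z \right)} = -6 + \frac{3}{-7 - Z}$ ($A{\left(Z \right)} = -6 + \frac{3}{-10 - \left(-3 + Z\right)} = -6 + \frac{3}{-7 - Z}$)
$z{\left(a,n \right)} = - 122 a - \frac{117 n}{19}$ ($z{\left(a,n \right)} = \left(- 123 a + \frac{3 \left(-15 - 24\right)}{7 + 12} n\right) + a = \left(- 123 a + \frac{3 \left(-15 - 24\right)}{19} n\right) + a = \left(- 123 a + 3 \cdot \frac{1}{19} \left(-39\right) n\right) + a = \left(- 123 a - \frac{117 n}{19}\right) + a = - 122 a - \frac{117 n}{19}$)
$\frac{1}{z{\left(L{\left(18,18 \right)},-26 \right)}} = \frac{1}{- 122 \left(-15 + 5 \cdot 18\right) - - \frac{3042}{19}} = \frac{1}{- 122 \left(-15 + 90\right) + \frac{3042}{19}} = \frac{1}{\left(-122\right) 75 + \frac{3042}{19}} = \frac{1}{-9150 + \frac{3042}{19}} = \frac{1}{- \frac{170808}{19}} = - \frac{19}{170808}$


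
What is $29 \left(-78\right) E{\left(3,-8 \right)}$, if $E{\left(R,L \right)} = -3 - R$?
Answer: $13572$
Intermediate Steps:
$29 \left(-78\right) E{\left(3,-8 \right)} = 29 \left(-78\right) \left(-3 - 3\right) = - 2262 \left(-3 - 3\right) = \left(-2262\right) \left(-6\right) = 13572$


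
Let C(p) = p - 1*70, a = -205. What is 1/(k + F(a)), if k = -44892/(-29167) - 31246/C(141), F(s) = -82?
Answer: -2070857/1077975024 ≈ -0.0019211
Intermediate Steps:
C(p) = -70 + p (C(p) = p - 70 = -70 + p)
k = -908164750/2070857 (k = -44892/(-29167) - 31246/(-70 + 141) = -44892*(-1/29167) - 31246/71 = 44892/29167 - 31246*1/71 = 44892/29167 - 31246/71 = -908164750/2070857 ≈ -438.55)
1/(k + F(a)) = 1/(-908164750/2070857 - 82) = 1/(-1077975024/2070857) = -2070857/1077975024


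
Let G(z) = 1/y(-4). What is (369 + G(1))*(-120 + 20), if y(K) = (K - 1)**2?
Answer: -36904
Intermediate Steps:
y(K) = (-1 + K)**2
G(z) = 1/25 (G(z) = 1/((-1 - 4)**2) = 1/((-5)**2) = 1/25)
(369 + G(1))*(-120 + 20) = (369 + 1/25)*(-120 + 20) = (9226/25)*(-100) = -36904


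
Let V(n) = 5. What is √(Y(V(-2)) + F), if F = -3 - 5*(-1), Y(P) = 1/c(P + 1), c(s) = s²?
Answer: √73/6 ≈ 1.4240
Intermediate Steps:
Y(P) = (1 + P)⁻² (Y(P) = 1/((P + 1)²) = 1/((1 + P)²) = (1 + P)⁻²)
F = 2 (F = -3 + 5 = 2)
√(Y(V(-2)) + F) = √((1 + 5)⁻² + 2) = √(6⁻² + 2) = √(1/36 + 2) = √(73/36) = √73/6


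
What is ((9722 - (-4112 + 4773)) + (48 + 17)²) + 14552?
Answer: 27838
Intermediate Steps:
((9722 - (-4112 + 4773)) + (48 + 17)²) + 14552 = ((9722 - 1*661) + 65²) + 14552 = ((9722 - 661) + 4225) + 14552 = (9061 + 4225) + 14552 = 13286 + 14552 = 27838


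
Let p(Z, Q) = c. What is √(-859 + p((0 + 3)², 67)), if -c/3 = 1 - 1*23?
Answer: I*√793 ≈ 28.16*I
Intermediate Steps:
c = 66 (c = -3*(1 - 1*23) = -3*(1 - 23) = -3*(-22) = 66)
p(Z, Q) = 66
√(-859 + p((0 + 3)², 67)) = √(-859 + 66) = √(-793) = I*√793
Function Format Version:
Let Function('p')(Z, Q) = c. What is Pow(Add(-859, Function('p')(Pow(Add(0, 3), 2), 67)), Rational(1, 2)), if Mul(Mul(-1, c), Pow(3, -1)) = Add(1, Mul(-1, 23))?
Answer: Mul(I, Pow(793, Rational(1, 2))) ≈ Mul(28.160, I)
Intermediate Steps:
c = 66 (c = Mul(-3, Add(1, Mul(-1, 23))) = Mul(-3, Add(1, -23)) = Mul(-3, -22) = 66)
Function('p')(Z, Q) = 66
Pow(Add(-859, Function('p')(Pow(Add(0, 3), 2), 67)), Rational(1, 2)) = Pow(Add(-859, 66), Rational(1, 2)) = Pow(-793, Rational(1, 2)) = Mul(I, Pow(793, Rational(1, 2)))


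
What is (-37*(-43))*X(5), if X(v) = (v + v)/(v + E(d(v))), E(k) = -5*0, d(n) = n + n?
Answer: 3182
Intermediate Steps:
d(n) = 2*n
E(k) = 0
X(v) = 2 (X(v) = (v + v)/(v + 0) = (2*v)/v = 2)
(-37*(-43))*X(5) = -37*(-43)*2 = 1591*2 = 3182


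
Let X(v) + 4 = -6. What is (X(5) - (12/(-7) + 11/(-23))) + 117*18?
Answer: 337809/161 ≈ 2098.2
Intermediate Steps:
X(v) = -10 (X(v) = -4 - 6 = -10)
(X(5) - (12/(-7) + 11/(-23))) + 117*18 = (-10 - (12/(-7) + 11/(-23))) + 117*18 = (-10 - (12*(-1/7) + 11*(-1/23))) + 2106 = (-10 - (-12/7 - 11/23)) + 2106 = (-10 - 1*(-353/161)) + 2106 = (-10 + 353/161) + 2106 = -1257/161 + 2106 = 337809/161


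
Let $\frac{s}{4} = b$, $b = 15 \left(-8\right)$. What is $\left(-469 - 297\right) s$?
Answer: $367680$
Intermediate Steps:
$b = -120$
$s = -480$ ($s = 4 \left(-120\right) = -480$)
$\left(-469 - 297\right) s = \left(-469 - 297\right) \left(-480\right) = \left(-766\right) \left(-480\right) = 367680$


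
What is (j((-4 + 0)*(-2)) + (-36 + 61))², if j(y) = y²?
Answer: 7921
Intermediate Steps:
(j((-4 + 0)*(-2)) + (-36 + 61))² = (((-4 + 0)*(-2))² + (-36 + 61))² = ((-4*(-2))² + 25)² = (8² + 25)² = (64 + 25)² = 89² = 7921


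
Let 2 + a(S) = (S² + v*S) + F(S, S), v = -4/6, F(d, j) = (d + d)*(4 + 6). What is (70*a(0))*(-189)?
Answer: 26460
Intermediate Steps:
F(d, j) = 20*d (F(d, j) = (2*d)*10 = 20*d)
v = -⅔ (v = -4*⅙ = -⅔ ≈ -0.66667)
a(S) = -2 + S² + 58*S/3 (a(S) = -2 + ((S² - 2*S/3) + 20*S) = -2 + (S² + 58*S/3) = -2 + S² + 58*S/3)
(70*a(0))*(-189) = (70*(-2 + 0² + (58/3)*0))*(-189) = (70*(-2 + 0 + 0))*(-189) = (70*(-2))*(-189) = -140*(-189) = 26460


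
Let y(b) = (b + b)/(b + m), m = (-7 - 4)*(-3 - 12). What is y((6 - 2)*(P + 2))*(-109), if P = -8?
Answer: 1744/47 ≈ 37.106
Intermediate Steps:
m = 165 (m = -11*(-15) = 165)
y(b) = 2*b/(165 + b) (y(b) = (b + b)/(b + 165) = (2*b)/(165 + b) = 2*b/(165 + b))
y((6 - 2)*(P + 2))*(-109) = (2*((6 - 2)*(-8 + 2))/(165 + (6 - 2)*(-8 + 2)))*(-109) = (2*(4*(-6))/(165 + 4*(-6)))*(-109) = (2*(-24)/(165 - 24))*(-109) = (2*(-24)/141)*(-109) = (2*(-24)*(1/141))*(-109) = -16/47*(-109) = 1744/47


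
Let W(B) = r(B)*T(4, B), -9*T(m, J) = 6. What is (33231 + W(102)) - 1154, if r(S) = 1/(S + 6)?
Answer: 5196473/162 ≈ 32077.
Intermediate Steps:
r(S) = 1/(6 + S)
T(m, J) = -⅔ (T(m, J) = -⅑*6 = -⅔)
W(B) = -2/(3*(6 + B)) (W(B) = -⅔/(6 + B) = -2/(3*(6 + B)))
(33231 + W(102)) - 1154 = (33231 - 2/(18 + 3*102)) - 1154 = (33231 - 2/(18 + 306)) - 1154 = (33231 - 2/324) - 1154 = (33231 - 2*1/324) - 1154 = (33231 - 1/162) - 1154 = 5383421/162 - 1154 = 5196473/162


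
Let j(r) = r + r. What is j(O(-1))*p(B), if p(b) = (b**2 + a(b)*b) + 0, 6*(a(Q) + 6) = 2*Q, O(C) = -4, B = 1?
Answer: 112/3 ≈ 37.333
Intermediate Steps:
j(r) = 2*r
a(Q) = -6 + Q/3 (a(Q) = -6 + (2*Q)/6 = -6 + Q/3)
p(b) = b**2 + b*(-6 + b/3) (p(b) = (b**2 + (-6 + b/3)*b) + 0 = (b**2 + b*(-6 + b/3)) + 0 = b**2 + b*(-6 + b/3))
j(O(-1))*p(B) = (2*(-4))*((2/3)*1*(-9 + 2*1)) = -16*(-9 + 2)/3 = -16*(-7)/3 = -8*(-14/3) = 112/3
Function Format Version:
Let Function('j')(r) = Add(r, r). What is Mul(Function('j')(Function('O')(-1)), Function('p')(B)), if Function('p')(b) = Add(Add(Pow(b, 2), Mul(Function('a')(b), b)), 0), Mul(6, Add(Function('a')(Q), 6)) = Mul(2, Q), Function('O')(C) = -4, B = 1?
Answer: Rational(112, 3) ≈ 37.333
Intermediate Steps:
Function('j')(r) = Mul(2, r)
Function('a')(Q) = Add(-6, Mul(Rational(1, 3), Q)) (Function('a')(Q) = Add(-6, Mul(Rational(1, 6), Mul(2, Q))) = Add(-6, Mul(Rational(1, 3), Q)))
Function('p')(b) = Add(Pow(b, 2), Mul(b, Add(-6, Mul(Rational(1, 3), b)))) (Function('p')(b) = Add(Add(Pow(b, 2), Mul(Add(-6, Mul(Rational(1, 3), b)), b)), 0) = Add(Add(Pow(b, 2), Mul(b, Add(-6, Mul(Rational(1, 3), b)))), 0) = Add(Pow(b, 2), Mul(b, Add(-6, Mul(Rational(1, 3), b)))))
Mul(Function('j')(Function('O')(-1)), Function('p')(B)) = Mul(Mul(2, -4), Mul(Rational(2, 3), 1, Add(-9, Mul(2, 1)))) = Mul(-8, Mul(Rational(2, 3), 1, Add(-9, 2))) = Mul(-8, Mul(Rational(2, 3), 1, -7)) = Mul(-8, Rational(-14, 3)) = Rational(112, 3)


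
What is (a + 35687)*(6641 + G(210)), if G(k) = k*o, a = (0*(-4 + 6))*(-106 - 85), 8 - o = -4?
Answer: 326928607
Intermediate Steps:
o = 12 (o = 8 - 1*(-4) = 8 + 4 = 12)
a = 0 (a = (0*2)*(-191) = 0*(-191) = 0)
G(k) = 12*k (G(k) = k*12 = 12*k)
(a + 35687)*(6641 + G(210)) = (0 + 35687)*(6641 + 12*210) = 35687*(6641 + 2520) = 35687*9161 = 326928607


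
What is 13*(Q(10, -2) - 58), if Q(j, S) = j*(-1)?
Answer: -884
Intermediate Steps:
Q(j, S) = -j
13*(Q(10, -2) - 58) = 13*(-1*10 - 58) = 13*(-10 - 58) = 13*(-68) = -884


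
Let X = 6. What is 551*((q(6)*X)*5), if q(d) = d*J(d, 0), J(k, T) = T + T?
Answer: 0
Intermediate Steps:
J(k, T) = 2*T
q(d) = 0 (q(d) = d*(2*0) = d*0 = 0)
551*((q(6)*X)*5) = 551*((0*6)*5) = 551*(0*5) = 551*0 = 0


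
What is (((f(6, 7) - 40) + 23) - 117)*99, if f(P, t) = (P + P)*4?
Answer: -8514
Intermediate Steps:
f(P, t) = 8*P (f(P, t) = (2*P)*4 = 8*P)
(((f(6, 7) - 40) + 23) - 117)*99 = (((8*6 - 40) + 23) - 117)*99 = (((48 - 40) + 23) - 117)*99 = ((8 + 23) - 117)*99 = (31 - 117)*99 = -86*99 = -8514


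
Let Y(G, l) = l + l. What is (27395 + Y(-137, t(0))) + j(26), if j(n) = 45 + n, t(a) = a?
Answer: 27466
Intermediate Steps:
Y(G, l) = 2*l
(27395 + Y(-137, t(0))) + j(26) = (27395 + 2*0) + (45 + 26) = (27395 + 0) + 71 = 27395 + 71 = 27466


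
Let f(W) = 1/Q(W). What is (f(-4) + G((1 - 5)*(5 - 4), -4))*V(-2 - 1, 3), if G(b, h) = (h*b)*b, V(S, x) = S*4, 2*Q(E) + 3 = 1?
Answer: 780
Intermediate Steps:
Q(E) = -1 (Q(E) = -3/2 + (1/2)*1 = -3/2 + 1/2 = -1)
f(W) = -1 (f(W) = 1/(-1) = -1)
V(S, x) = 4*S
G(b, h) = h*b**2 (G(b, h) = (b*h)*b = h*b**2)
(f(-4) + G((1 - 5)*(5 - 4), -4))*V(-2 - 1, 3) = (-1 - 4*(1 - 5)**2*(5 - 4)**2)*(4*(-2 - 1)) = (-1 - 4*(-4*1)**2)*(4*(-3)) = (-1 - 4*(-4)**2)*(-12) = (-1 - 4*16)*(-12) = (-1 - 64)*(-12) = -65*(-12) = 780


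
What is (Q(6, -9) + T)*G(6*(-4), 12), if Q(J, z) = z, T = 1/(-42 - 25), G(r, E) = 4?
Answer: -2416/67 ≈ -36.060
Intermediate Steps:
T = -1/67 (T = 1/(-67) = -1/67 ≈ -0.014925)
(Q(6, -9) + T)*G(6*(-4), 12) = (-9 - 1/67)*4 = -604/67*4 = -2416/67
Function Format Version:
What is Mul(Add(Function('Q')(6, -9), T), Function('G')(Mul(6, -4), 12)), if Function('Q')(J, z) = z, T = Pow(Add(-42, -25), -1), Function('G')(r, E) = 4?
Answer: Rational(-2416, 67) ≈ -36.060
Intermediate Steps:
T = Rational(-1, 67) (T = Pow(-67, -1) = Rational(-1, 67) ≈ -0.014925)
Mul(Add(Function('Q')(6, -9), T), Function('G')(Mul(6, -4), 12)) = Mul(Add(-9, Rational(-1, 67)), 4) = Mul(Rational(-604, 67), 4) = Rational(-2416, 67)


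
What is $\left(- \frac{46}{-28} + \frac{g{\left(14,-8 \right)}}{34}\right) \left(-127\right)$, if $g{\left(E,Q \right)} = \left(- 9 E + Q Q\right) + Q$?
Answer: $\frac{12573}{238} \approx 52.828$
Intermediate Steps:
$g{\left(E,Q \right)} = Q + Q^{2} - 9 E$ ($g{\left(E,Q \right)} = \left(- 9 E + Q^{2}\right) + Q = \left(Q^{2} - 9 E\right) + Q = Q + Q^{2} - 9 E$)
$\left(- \frac{46}{-28} + \frac{g{\left(14,-8 \right)}}{34}\right) \left(-127\right) = \left(- \frac{46}{-28} + \frac{-8 + \left(-8\right)^{2} - 126}{34}\right) \left(-127\right) = \left(\left(-46\right) \left(- \frac{1}{28}\right) + \left(-8 + 64 - 126\right) \frac{1}{34}\right) \left(-127\right) = \left(\frac{23}{14} - \frac{35}{17}\right) \left(-127\right) = \left(- \frac{99}{238}\right) \left(-127\right) = \frac{12573}{238}$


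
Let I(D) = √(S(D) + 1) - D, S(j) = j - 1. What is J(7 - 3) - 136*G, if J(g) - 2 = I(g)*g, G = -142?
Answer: 19306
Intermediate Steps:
S(j) = -1 + j
I(D) = √D - D (I(D) = √((-1 + D) + 1) - D = √D - D)
J(g) = 2 + g*(√g - g) (J(g) = 2 + (√g - g)*g = 2 + g*(√g - g))
J(7 - 3) - 136*G = (2 + (7 - 3)*(√(7 - 3) - (7 - 3))) - 136*(-142) = (2 + 4*(√4 - 1*4)) + 19312 = (2 + 4*(2 - 4)) + 19312 = (2 + 4*(-2)) + 19312 = (2 - 8) + 19312 = -6 + 19312 = 19306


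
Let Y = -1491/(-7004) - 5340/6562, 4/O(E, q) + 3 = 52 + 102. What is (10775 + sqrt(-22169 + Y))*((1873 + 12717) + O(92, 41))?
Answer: 23738337850/151 + 1101547*I*sqrt(35043456303815)/3001729 ≈ 1.5721e+8 + 2.1724e+6*I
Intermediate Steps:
O(E, q) = 4/151 (O(E, q) = 4/(-3 + (52 + 102)) = 4/(-3 + 154) = 4/151)
Y = -47781/79516 (Y = -1491*(-1/7004) - 5340*1/6562 = 1491/7004 - 2670/3281 = -47781/79516 ≈ -0.60090)
(10775 + sqrt(-22169 + Y))*((1873 + 12717) + O(92, 41)) = (10775 + sqrt(-22169 - 47781/79516))*((1873 + 12717) + 4/151) = (10775 + sqrt(-1762837985/79516))*(14590 + 4/151) = (10775 + I*sqrt(35043456303815)/39758)*(2203094/151) = 23738337850/151 + 1101547*I*sqrt(35043456303815)/3001729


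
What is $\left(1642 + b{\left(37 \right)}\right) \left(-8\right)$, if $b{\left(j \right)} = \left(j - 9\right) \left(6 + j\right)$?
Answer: $-22768$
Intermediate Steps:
$b{\left(j \right)} = \left(-9 + j\right) \left(6 + j\right)$
$\left(1642 + b{\left(37 \right)}\right) \left(-8\right) = \left(1642 - \left(165 - 1369\right)\right) \left(-8\right) = \left(1642 - -1204\right) \left(-8\right) = \left(1642 + 1204\right) \left(-8\right) = 2846 \left(-8\right) = -22768$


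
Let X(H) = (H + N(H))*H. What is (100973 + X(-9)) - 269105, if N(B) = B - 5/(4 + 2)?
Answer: -335925/2 ≈ -1.6796e+5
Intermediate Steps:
N(B) = -⅚ + B (N(B) = B - 5/6 = B - 5*⅙ = B - ⅚ = -⅚ + B)
X(H) = H*(-⅚ + 2*H) (X(H) = (H + (-⅚ + H))*H = (-⅚ + 2*H)*H = H*(-⅚ + 2*H))
(100973 + X(-9)) - 269105 = (100973 + (⅙)*(-9)*(-5 + 12*(-9))) - 269105 = (100973 + (⅙)*(-9)*(-5 - 108)) - 269105 = (100973 + (⅙)*(-9)*(-113)) - 269105 = (100973 + 339/2) - 269105 = 202285/2 - 269105 = -335925/2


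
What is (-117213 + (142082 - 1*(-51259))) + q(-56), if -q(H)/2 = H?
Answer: 76240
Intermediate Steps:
q(H) = -2*H
(-117213 + (142082 - 1*(-51259))) + q(-56) = (-117213 + (142082 - 1*(-51259))) - 2*(-56) = (-117213 + (142082 + 51259)) + 112 = (-117213 + 193341) + 112 = 76128 + 112 = 76240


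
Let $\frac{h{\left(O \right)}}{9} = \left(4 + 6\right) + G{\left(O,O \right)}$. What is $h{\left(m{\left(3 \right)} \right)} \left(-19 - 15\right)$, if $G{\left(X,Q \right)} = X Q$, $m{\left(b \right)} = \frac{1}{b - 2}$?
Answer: $-3366$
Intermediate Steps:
$m{\left(b \right)} = \frac{1}{-2 + b}$
$G{\left(X,Q \right)} = Q X$
$h{\left(O \right)} = 90 + 9 O^{2}$ ($h{\left(O \right)} = 9 \left(\left(4 + 6\right) + O O\right) = 9 \left(10 + O^{2}\right) = 90 + 9 O^{2}$)
$h{\left(m{\left(3 \right)} \right)} \left(-19 - 15\right) = \left(90 + 9 \left(\frac{1}{-2 + 3}\right)^{2}\right) \left(-19 - 15\right) = \left(90 + 9 \left(1^{-1}\right)^{2}\right) \left(-34\right) = \left(90 + 9 \cdot 1^{2}\right) \left(-34\right) = \left(90 + 9 \cdot 1\right) \left(-34\right) = \left(90 + 9\right) \left(-34\right) = 99 \left(-34\right) = -3366$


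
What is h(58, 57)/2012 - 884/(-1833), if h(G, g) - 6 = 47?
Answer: 144289/283692 ≈ 0.50861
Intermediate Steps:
h(G, g) = 53 (h(G, g) = 6 + 47 = 53)
h(58, 57)/2012 - 884/(-1833) = 53/2012 - 884/(-1833) = 53*(1/2012) - 884*(-1/1833) = 53/2012 + 68/141 = 144289/283692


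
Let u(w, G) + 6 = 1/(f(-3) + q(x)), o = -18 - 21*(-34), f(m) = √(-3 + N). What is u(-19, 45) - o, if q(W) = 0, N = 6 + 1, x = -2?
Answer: -1403/2 ≈ -701.50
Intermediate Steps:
N = 7
f(m) = 2 (f(m) = √(-3 + 7) = √4 = 2)
o = 696 (o = -18 + 714 = 696)
u(w, G) = -11/2 (u(w, G) = -6 + 1/(2 + 0) = -6 + 1/2 = -6 + ½ = -11/2)
u(-19, 45) - o = -11/2 - 1*696 = -11/2 - 696 = -1403/2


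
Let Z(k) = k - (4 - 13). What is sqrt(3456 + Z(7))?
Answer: 4*sqrt(217) ≈ 58.924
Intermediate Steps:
Z(k) = 9 + k (Z(k) = k - 1*(-9) = k + 9 = 9 + k)
sqrt(3456 + Z(7)) = sqrt(3456 + (9 + 7)) = sqrt(3456 + 16) = sqrt(3472) = 4*sqrt(217)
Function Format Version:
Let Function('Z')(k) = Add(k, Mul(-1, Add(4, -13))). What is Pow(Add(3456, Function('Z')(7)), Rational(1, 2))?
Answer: Mul(4, Pow(217, Rational(1, 2))) ≈ 58.924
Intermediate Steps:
Function('Z')(k) = Add(9, k) (Function('Z')(k) = Add(k, Mul(-1, -9)) = Add(k, 9) = Add(9, k))
Pow(Add(3456, Function('Z')(7)), Rational(1, 2)) = Pow(Add(3456, Add(9, 7)), Rational(1, 2)) = Pow(Add(3456, 16), Rational(1, 2)) = Pow(3472, Rational(1, 2)) = Mul(4, Pow(217, Rational(1, 2)))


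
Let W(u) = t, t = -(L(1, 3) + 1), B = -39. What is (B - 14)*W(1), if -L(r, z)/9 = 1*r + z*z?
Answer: -4717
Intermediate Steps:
L(r, z) = -9*r - 9*z² (L(r, z) = -9*(1*r + z*z) = -9*(r + z²) = -9*r - 9*z²)
t = 89 (t = -((-9*1 - 9*3²) + 1) = -((-9 - 9*9) + 1) = -((-9 - 81) + 1) = -(-90 + 1) = -1*(-89) = 89)
W(u) = 89
(B - 14)*W(1) = (-39 - 14)*89 = -53*89 = -4717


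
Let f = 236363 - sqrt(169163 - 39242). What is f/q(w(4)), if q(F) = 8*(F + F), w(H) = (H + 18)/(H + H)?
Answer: 236363/44 - sqrt(129921)/44 ≈ 5363.7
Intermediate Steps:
w(H) = (18 + H)/(2*H) (w(H) = (18 + H)/((2*H)) = (18 + H)*(1/(2*H)) = (18 + H)/(2*H))
f = 236363 - sqrt(129921) ≈ 2.3600e+5
q(F) = 16*F (q(F) = 8*(2*F) = 16*F)
f/q(w(4)) = (236363 - sqrt(129921))/((16*((1/2)*(18 + 4)/4))) = (236363 - sqrt(129921))/((16*((1/2)*(1/4)*22))) = (236363 - sqrt(129921))/((16*(11/4))) = (236363 - sqrt(129921))/44 = (236363 - sqrt(129921))*(1/44) = 236363/44 - sqrt(129921)/44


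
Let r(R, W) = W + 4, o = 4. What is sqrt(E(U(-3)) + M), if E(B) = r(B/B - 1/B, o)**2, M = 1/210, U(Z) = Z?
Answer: sqrt(2822610)/210 ≈ 8.0003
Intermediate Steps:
r(R, W) = 4 + W
M = 1/210 ≈ 0.0047619
E(B) = 64 (E(B) = (4 + 4)**2 = 8**2 = 64)
sqrt(E(U(-3)) + M) = sqrt(64 + 1/210) = sqrt(13441/210) = sqrt(2822610)/210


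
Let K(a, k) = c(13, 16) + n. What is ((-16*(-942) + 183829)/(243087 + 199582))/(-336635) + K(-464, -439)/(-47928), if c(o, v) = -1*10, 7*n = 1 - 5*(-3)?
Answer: 1330039161019/8332483711819540 ≈ 0.00015962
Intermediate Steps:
n = 16/7 (n = (1 - 5*(-3))/7 = (1 + 15)/7 = (⅐)*16 = 16/7 ≈ 2.2857)
c(o, v) = -10
K(a, k) = -54/7 (K(a, k) = -10 + 16/7 = -54/7)
((-16*(-942) + 183829)/(243087 + 199582))/(-336635) + K(-464, -439)/(-47928) = ((-16*(-942) + 183829)/(243087 + 199582))/(-336635) - 54/7/(-47928) = ((15072 + 183829)/442669)*(-1/336635) - 54/7*(-1/47928) = (198901*(1/442669))*(-1/336635) + 9/55916 = (198901/442669)*(-1/336635) + 9/55916 = -198901/149017878815 + 9/55916 = 1330039161019/8332483711819540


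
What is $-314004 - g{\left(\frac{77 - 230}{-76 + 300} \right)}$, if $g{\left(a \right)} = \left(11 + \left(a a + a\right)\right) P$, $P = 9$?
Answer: $- \frac{15760334361}{50176} \approx -3.141 \cdot 10^{5}$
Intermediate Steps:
$g{\left(a \right)} = 99 + 9 a + 9 a^{2}$ ($g{\left(a \right)} = \left(11 + \left(a a + a\right)\right) 9 = \left(11 + \left(a^{2} + a\right)\right) 9 = \left(11 + \left(a + a^{2}\right)\right) 9 = \left(11 + a + a^{2}\right) 9 = 99 + 9 a + 9 a^{2}$)
$-314004 - g{\left(\frac{77 - 230}{-76 + 300} \right)} = -314004 - \left(99 + 9 \frac{77 - 230}{-76 + 300} + 9 \left(\frac{77 - 230}{-76 + 300}\right)^{2}\right) = -314004 - \left(99 + 9 \left(- \frac{153}{224}\right) + 9 \left(- \frac{153}{224}\right)^{2}\right) = -314004 - \left(99 - \frac{1377}{224} + 9 \cdot \frac{23409}{50176}\right) = -314004 - \left(99 - \frac{1377}{224} + \frac{210681}{50176}\right) = -314004 - \frac{4869657}{50176} = - \frac{15760334361}{50176}$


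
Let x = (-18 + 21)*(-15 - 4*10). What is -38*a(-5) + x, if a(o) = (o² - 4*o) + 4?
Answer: -2027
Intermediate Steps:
x = -165 (x = 3*(-15 - 40) = 3*(-55) = -165)
a(o) = 4 + o² - 4*o
-38*a(-5) + x = -38*(4 + (-5)² - 4*(-5)) - 165 = -38*(4 + 25 + 20) - 165 = -38*49 - 165 = -1862 - 165 = -2027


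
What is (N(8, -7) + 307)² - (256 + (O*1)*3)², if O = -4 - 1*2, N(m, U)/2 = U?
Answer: 29205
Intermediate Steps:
N(m, U) = 2*U
O = -6 (O = -4 - 2 = -6)
(N(8, -7) + 307)² - (256 + (O*1)*3)² = (2*(-7) + 307)² - (256 - 6*1*3)² = (-14 + 307)² - (256 - 6*3)² = 293² - (256 - 18)² = 85849 - 1*238² = 85849 - 1*56644 = 85849 - 56644 = 29205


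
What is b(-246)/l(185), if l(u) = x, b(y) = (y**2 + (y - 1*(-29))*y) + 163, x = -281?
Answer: -114061/281 ≈ -405.91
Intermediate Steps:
b(y) = 163 + y**2 + y*(29 + y) (b(y) = (y**2 + (y + 29)*y) + 163 = (y**2 + (29 + y)*y) + 163 = (y**2 + y*(29 + y)) + 163 = 163 + y**2 + y*(29 + y))
l(u) = -281
b(-246)/l(185) = (163 + 2*(-246)**2 + 29*(-246))/(-281) = (163 + 2*60516 - 7134)*(-1/281) = (163 + 121032 - 7134)*(-1/281) = 114061*(-1/281) = -114061/281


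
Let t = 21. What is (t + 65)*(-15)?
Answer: -1290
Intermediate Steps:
(t + 65)*(-15) = (21 + 65)*(-15) = 86*(-15) = -1290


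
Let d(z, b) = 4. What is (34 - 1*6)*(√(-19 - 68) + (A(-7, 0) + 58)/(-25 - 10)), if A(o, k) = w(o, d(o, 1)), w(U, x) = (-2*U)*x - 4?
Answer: -88 + 28*I*√87 ≈ -88.0 + 261.17*I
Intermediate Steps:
w(U, x) = -4 - 2*U*x (w(U, x) = -2*U*x - 4 = -4 - 2*U*x)
A(o, k) = -4 - 8*o (A(o, k) = -4 - 2*o*4 = -4 - 8*o)
(34 - 1*6)*(√(-19 - 68) + (A(-7, 0) + 58)/(-25 - 10)) = (34 - 1*6)*(√(-19 - 68) + ((-4 - 8*(-7)) + 58)/(-25 - 10)) = (34 - 6)*(√(-87) + ((-4 + 56) + 58)/(-35)) = 28*(I*√87 + (52 + 58)*(-1/35)) = 28*(I*√87 + 110*(-1/35)) = 28*(I*√87 - 22/7) = 28*(-22/7 + I*√87) = -88 + 28*I*√87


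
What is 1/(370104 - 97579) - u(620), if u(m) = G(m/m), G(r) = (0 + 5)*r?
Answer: -1362624/272525 ≈ -5.0000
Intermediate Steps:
G(r) = 5*r
u(m) = 5 (u(m) = 5*(m/m) = 5*1 = 5)
1/(370104 - 97579) - u(620) = 1/(370104 - 97579) - 1*5 = 1/272525 - 5 = -1362624/272525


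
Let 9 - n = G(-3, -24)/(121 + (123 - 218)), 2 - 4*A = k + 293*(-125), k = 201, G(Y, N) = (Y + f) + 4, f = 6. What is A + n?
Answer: 118498/13 ≈ 9115.2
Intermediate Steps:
G(Y, N) = 10 + Y (G(Y, N) = (Y + 6) + 4 = (6 + Y) + 4 = 10 + Y)
A = 18213/2 (A = 1/2 - (201 + 293*(-125))/4 = 1/2 - (201 - 36625)/4 = 1/2 - 1/4*(-36424) = 1/2 + 9106 = 18213/2 ≈ 9106.5)
n = 227/26 (n = 9 - (10 - 3)/(121 + (123 - 218)) = 9 - 7/(121 - 95) = 9 - 7/26 = 227/26 ≈ 8.7308)
A + n = 18213/2 + 227/26 = 118498/13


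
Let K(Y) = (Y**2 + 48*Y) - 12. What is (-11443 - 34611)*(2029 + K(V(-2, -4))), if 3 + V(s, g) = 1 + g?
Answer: -81285310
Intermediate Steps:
V(s, g) = -2 + g (V(s, g) = -3 + (1 + g) = -2 + g)
K(Y) = -12 + Y**2 + 48*Y
(-11443 - 34611)*(2029 + K(V(-2, -4))) = (-11443 - 34611)*(2029 + (-12 + (-2 - 4)**2 + 48*(-2 - 4))) = -46054*(2029 + (-12 + (-6)**2 + 48*(-6))) = -46054*(2029 + (-12 + 36 - 288)) = -46054*(2029 - 264) = -46054*1765 = -81285310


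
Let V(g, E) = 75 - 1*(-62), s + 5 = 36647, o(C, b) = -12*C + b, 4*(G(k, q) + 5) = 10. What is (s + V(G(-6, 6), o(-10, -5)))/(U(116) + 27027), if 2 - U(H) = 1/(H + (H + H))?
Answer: 12799092/9406091 ≈ 1.3607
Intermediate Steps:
G(k, q) = -5/2 (G(k, q) = -5 + (1/4)*10 = -5 + 5/2 = -5/2)
U(H) = 2 - 1/(3*H) (U(H) = 2 - 1/(H + (H + H)) = 2 - 1/(H + 2*H) = 2 - 1/(3*H))
o(C, b) = b - 12*C
s = 36642 (s = -5 + 36647 = 36642)
V(g, E) = 137 (V(g, E) = 75 + 62 = 137)
(s + V(G(-6, 6), o(-10, -5)))/(U(116) + 27027) = (36642 + 137)/((2 - 1/3/116) + 27027) = 36779/((2 - 1/3*1/116) + 27027) = 36779/((2 - 1/348) + 27027) = 36779/(695/348 + 27027) = 36779/(9406091/348) = 36779*(348/9406091) = 12799092/9406091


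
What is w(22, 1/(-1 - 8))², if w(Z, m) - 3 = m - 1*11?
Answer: 5329/81 ≈ 65.790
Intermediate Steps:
w(Z, m) = -8 + m (w(Z, m) = 3 + (m - 1*11) = 3 + (m - 11) = 3 + (-11 + m) = -8 + m)
w(22, 1/(-1 - 8))² = (-8 + 1/(-1 - 8))² = (-8 + 1/(-9))² = (-8 - ⅑)² = (-73/9)² = 5329/81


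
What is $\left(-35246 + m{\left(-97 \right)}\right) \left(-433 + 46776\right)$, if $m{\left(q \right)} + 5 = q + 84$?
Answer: $-1634239552$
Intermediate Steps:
$m{\left(q \right)} = 79 + q$ ($m{\left(q \right)} = -5 + \left(q + 84\right) = -5 + \left(84 + q\right) = 79 + q$)
$\left(-35246 + m{\left(-97 \right)}\right) \left(-433 + 46776\right) = \left(-35246 + \left(79 - 97\right)\right) \left(-433 + 46776\right) = \left(-35246 - 18\right) 46343 = \left(-35264\right) 46343 = -1634239552$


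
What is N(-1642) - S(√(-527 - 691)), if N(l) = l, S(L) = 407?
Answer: -2049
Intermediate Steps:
N(-1642) - S(√(-527 - 691)) = -1642 - 1*407 = -1642 - 407 = -2049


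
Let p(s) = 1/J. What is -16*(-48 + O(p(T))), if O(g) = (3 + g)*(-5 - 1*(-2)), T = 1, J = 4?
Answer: 924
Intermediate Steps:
p(s) = ¼ (p(s) = 1/4 = ¼)
O(g) = -9 - 3*g (O(g) = (3 + g)*(-5 + 2) = (3 + g)*(-3) = -9 - 3*g)
-16*(-48 + O(p(T))) = -16*(-48 + (-9 - 3*¼)) = -16*(-48 + (-9 - ¾)) = -16*(-48 - 39/4) = -16*(-231/4) = 924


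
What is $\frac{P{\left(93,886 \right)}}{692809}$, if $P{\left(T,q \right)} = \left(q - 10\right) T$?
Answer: $\frac{81468}{692809} \approx 0.11759$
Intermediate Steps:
$P{\left(T,q \right)} = T \left(-10 + q\right)$ ($P{\left(T,q \right)} = \left(q - 10\right) T = \left(-10 + q\right) T = T \left(-10 + q\right)$)
$\frac{P{\left(93,886 \right)}}{692809} = \frac{93 \left(-10 + 886\right)}{692809} = 93 \cdot 876 \cdot \frac{1}{692809} = 81468 \cdot \frac{1}{692809} = \frac{81468}{692809}$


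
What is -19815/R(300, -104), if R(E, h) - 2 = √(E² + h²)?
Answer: 6605/16802 - 6605*√6301/8401 ≈ -62.016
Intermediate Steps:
R(E, h) = 2 + √(E² + h²)
-19815/R(300, -104) = -19815/(2 + √(300² + (-104)²)) = -19815/(2 + √(90000 + 10816)) = -19815/(2 + √100816) = -19815/(2 + 4*√6301)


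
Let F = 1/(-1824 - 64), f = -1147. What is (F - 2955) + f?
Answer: -7744577/1888 ≈ -4102.0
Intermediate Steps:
F = -1/1888 (F = 1/(-1888) = -1/1888 ≈ -0.00052966)
(F - 2955) + f = (-1/1888 - 2955) - 1147 = -5579041/1888 - 1147 = -7744577/1888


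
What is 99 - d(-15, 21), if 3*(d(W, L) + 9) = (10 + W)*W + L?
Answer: 76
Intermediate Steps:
d(W, L) = -9 + L/3 + W*(10 + W)/3 (d(W, L) = -9 + ((10 + W)*W + L)/3 = -9 + (W*(10 + W) + L)/3 = -9 + (L + W*(10 + W))/3 = -9 + (L/3 + W*(10 + W)/3) = -9 + L/3 + W*(10 + W)/3)
99 - d(-15, 21) = 99 - (-9 + (⅓)*21 + (⅓)*(-15)² + (10/3)*(-15)) = 99 - (-9 + 7 + (⅓)*225 - 50) = 99 - (-9 + 7 + 75 - 50) = 99 - 1*23 = 99 - 23 = 76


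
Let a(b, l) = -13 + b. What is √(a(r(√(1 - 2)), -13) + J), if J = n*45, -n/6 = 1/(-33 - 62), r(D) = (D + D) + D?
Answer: √(-3667 + 1083*I)/19 ≈ 0.4657 + 3.221*I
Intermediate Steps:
r(D) = 3*D (r(D) = 2*D + D = 3*D)
n = 6/95 (n = -6/(-33 - 62) = -6/(-95) = -6*(-1/95) = 6/95 ≈ 0.063158)
J = 54/19 (J = (6/95)*45 = 54/19 ≈ 2.8421)
√(a(r(√(1 - 2)), -13) + J) = √((-13 + 3*√(1 - 2)) + 54/19) = √((-13 + 3*√(-1)) + 54/19) = √((-13 + 3*I) + 54/19) = √(-193/19 + 3*I)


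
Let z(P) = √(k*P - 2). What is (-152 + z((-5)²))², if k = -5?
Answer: (152 - I*√127)² ≈ 22977.0 - 3425.9*I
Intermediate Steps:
z(P) = √(-2 - 5*P) (z(P) = √(-5*P - 2) = √(-2 - 5*P))
(-152 + z((-5)²))² = (-152 + √(-2 - 5*(-5)²))² = (-152 + √(-2 - 5*25))² = (-152 + √(-2 - 125))² = (-152 + √(-127))² = (-152 + I*√127)²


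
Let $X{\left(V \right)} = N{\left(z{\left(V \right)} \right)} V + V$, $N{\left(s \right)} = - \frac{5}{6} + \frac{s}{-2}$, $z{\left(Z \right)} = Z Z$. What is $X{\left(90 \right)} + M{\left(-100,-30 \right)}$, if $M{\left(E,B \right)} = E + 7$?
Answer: $-364578$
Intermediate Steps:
$z{\left(Z \right)} = Z^{2}$
$M{\left(E,B \right)} = 7 + E$
$N{\left(s \right)} = - \frac{5}{6} - \frac{s}{2}$ ($N{\left(s \right)} = \left(-5\right) \frac{1}{6} + s \left(- \frac{1}{2}\right) = - \frac{5}{6} - \frac{s}{2}$)
$X{\left(V \right)} = V + V \left(- \frac{5}{6} - \frac{V^{2}}{2}\right)$ ($X{\left(V \right)} = \left(- \frac{5}{6} - \frac{V^{2}}{2}\right) V + V = V \left(- \frac{5}{6} - \frac{V^{2}}{2}\right) + V = V + V \left(- \frac{5}{6} - \frac{V^{2}}{2}\right)$)
$X{\left(90 \right)} + M{\left(-100,-30 \right)} = \left(- \frac{90^{3}}{2} + \frac{1}{6} \cdot 90\right) + \left(7 - 100\right) = \left(\left(- \frac{1}{2}\right) 729000 + 15\right) - 93 = \left(-364500 + 15\right) - 93 = -364485 - 93 = -364578$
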